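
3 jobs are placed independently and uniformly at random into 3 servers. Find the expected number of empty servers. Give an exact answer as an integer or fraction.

Let Xⱼ=1 if server j is empty. P(Xⱼ=1) = ((3-1)/3)^3 = 8/27.
By linearity, E[#empty] = 3·8/27 = 8/9.

8/9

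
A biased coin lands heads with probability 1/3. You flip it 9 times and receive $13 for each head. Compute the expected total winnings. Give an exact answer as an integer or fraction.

$39

E[#heads] = 9·1/3 = 3 (linearity over flips).
E[winnings] = 13·3 = 39.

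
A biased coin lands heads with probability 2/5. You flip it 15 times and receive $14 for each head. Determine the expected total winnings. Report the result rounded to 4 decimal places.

E[#heads] = 15·2/5 = 6 (linearity over flips).
E[winnings] = 14·6 = 84.
≈ 84.0000

$84.0000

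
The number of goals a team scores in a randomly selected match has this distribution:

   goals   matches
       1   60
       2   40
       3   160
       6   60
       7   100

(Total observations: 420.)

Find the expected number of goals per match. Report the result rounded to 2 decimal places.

Total = 420, so P(goals=1) = 60/420, etc.
E[X] = (1/7)·1 + (2/21)·2 + (8/21)·3 + (1/7)·6 + (5/21)·7
     = 4 ≈ 4.00

4.00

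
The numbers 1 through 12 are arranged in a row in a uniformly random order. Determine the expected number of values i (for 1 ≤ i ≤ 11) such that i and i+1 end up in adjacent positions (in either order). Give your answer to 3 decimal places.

For each i ∈ {1,…,11}, let Xᵢ = 1 if i and i+1 are adjacent. P(Xᵢ=1) = 2·(12−1)!/12! = 2/12.
By linearity, E[ΣXᵢ] = (11)·(2/12) = 11/6.
≈ 1.833

1.833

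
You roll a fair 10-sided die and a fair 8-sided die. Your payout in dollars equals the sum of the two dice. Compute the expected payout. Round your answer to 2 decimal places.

$10.00

Distribution of the sum of the two dice: 2 w.p. 1/80, 3 w.p. 1/40, 4 w.p. 3/80, 5 w.p. 1/20, 6 w.p. 1/16, 7 w.p. 3/40, …
E[payout] = (1/80)·2 + (1/40)·3 + (3/80)·4 + (1/20)·5 + (1/16)·6 + (3/40)·7 + (7/80)·8 + (1/10)·9 + (1/10)·10 + (1/10)·11 + (7/80)·12 + (3/40)·13 + (1/16)·14 + (1/20)·15 + (3/80)·16 + (1/40)·17 + (1/80)·18 = 10
≈ $10.00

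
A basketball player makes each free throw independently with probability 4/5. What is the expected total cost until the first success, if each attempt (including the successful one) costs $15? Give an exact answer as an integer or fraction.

E[#attempts] = 1/p = 5/4; E[cost] = 15·5/4 = 75/4.

75/4 dollars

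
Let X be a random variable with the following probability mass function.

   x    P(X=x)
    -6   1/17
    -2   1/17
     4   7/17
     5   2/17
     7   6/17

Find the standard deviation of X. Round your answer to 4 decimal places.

3.3524

E[X] = 72/17, E[X²] = 496/17
Var(X) = E[X²] − (E[X])² = 496/17 − 5184/289 = 3248/289
SD(X) = √(3248/289) ≈ 3.3524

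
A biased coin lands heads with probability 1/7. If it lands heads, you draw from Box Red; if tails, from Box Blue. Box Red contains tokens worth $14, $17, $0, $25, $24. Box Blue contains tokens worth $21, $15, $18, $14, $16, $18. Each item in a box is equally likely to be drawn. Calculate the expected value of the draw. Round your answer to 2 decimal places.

$16.86

E[X | Box Red] = (14 + 17 + 0 + 25 + 24)/5 = 16
E[X | Box Blue] = (21 + 15 + 18 + 14 + 16 + 18)/6 = 17
E[X] = (1/7)·16 + (6/7)·17 = 118/7 ≈ 16.86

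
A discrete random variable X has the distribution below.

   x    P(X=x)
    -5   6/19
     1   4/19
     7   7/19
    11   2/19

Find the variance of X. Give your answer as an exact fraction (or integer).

12016/361

E[X] = (6/19)·(-5) + (4/19)·1 + (7/19)·7 + (2/19)·11 = 45/19
E[X²] = (6/19)·25 + (4/19)·1 + (7/19)·49 + (2/19)·121 = 739/19
Var(X) = 739/19 − (45/19)² = 12016/361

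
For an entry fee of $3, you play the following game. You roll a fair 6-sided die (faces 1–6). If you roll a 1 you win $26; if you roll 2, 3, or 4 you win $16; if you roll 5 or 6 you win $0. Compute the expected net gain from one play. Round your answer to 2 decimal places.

E[payout] = (1/3)·0 + (1/2)·16 + (1/6)·26 = 37/3
Expected profit = 37/3 − 3 = 28/3 ≈ $9.33

$9.33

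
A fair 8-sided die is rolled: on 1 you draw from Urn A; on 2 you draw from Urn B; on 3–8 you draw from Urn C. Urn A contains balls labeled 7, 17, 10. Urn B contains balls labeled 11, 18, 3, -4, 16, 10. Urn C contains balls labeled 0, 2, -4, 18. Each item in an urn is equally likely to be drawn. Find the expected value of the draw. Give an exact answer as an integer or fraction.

133/24

E[X | Urn A] = (7 + 17 + 10)/3 = 34/3
E[X | Urn B] = (11 + 18 + 3 − 4 + 16 + 10)/6 = 9
E[X | Urn C] = (0 + 2 − 4 + 18)/4 = 4
E[X] = (1/8)·34/3 + (1/8)·9 + (3/4)·4 = 133/24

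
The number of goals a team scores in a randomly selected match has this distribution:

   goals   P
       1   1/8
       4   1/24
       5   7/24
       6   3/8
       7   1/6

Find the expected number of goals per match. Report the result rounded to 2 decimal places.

E[X] = (1/8)·1 + (1/24)·4 + (7/24)·5 + (3/8)·6 + (1/6)·7
     = 31/6 ≈ 5.17

5.17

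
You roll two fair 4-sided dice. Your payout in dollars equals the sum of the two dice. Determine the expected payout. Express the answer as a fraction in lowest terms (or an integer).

$5

Distribution of the sum of the two dice: 2 w.p. 1/16, 3 w.p. 1/8, 4 w.p. 3/16, 5 w.p. 1/4, 6 w.p. 3/16, 7 w.p. 1/8, …
E[payout] = (1/16)·2 + (1/8)·3 + (3/16)·4 + (1/4)·5 + (3/16)·6 + (1/8)·7 + (1/16)·8 = 5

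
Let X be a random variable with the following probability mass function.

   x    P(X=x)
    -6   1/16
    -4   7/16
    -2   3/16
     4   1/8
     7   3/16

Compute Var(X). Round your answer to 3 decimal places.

E[X] = (1/16)·(-6) + (7/16)·(-4) + (3/16)·(-2) + (1/8)·4 + (3/16)·7 = -11/16
E[X²] = (1/16)·36 + (7/16)·16 + (3/16)·4 + (1/8)·16 + (3/16)·49 = 339/16
Var(X) = 339/16 − (-11/16)² = 5303/256 ≈ 20.715

20.715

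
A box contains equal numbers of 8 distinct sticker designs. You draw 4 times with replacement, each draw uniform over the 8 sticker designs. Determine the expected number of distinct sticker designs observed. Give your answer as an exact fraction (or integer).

1695/512

Let Xⱼ=1 if type j appears at least once. P(Xⱼ=1) = 1 − ((8−1)/8)^4 = 1695/4096.
E[#distinct] = 8·1695/4096 = 1695/512.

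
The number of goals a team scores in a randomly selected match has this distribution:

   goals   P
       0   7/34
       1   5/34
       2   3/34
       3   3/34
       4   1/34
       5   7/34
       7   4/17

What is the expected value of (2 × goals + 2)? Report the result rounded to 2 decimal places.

8.76

E[2x+2] = (7/34)·2 + (5/34)·4 + (3/34)·6 + (3/34)·8 + (1/34)·10 + (7/34)·12 + (4/17)·16
     = 149/17 ≈ 8.76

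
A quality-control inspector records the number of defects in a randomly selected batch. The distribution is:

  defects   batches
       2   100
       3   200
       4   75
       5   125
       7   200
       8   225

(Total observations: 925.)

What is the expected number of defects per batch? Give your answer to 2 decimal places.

5.32

Total = 925, so P(defects=2) = 100/925, etc.
E[X] = (4/37)·2 + (8/37)·3 + (3/37)·4 + (5/37)·5 + (8/37)·7 + (9/37)·8
     = 197/37 ≈ 5.32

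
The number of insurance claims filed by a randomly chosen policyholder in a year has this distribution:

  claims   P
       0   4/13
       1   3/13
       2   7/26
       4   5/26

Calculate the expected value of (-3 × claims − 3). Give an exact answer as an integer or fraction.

-99/13

E[-3x-3] = (4/13)·(-3) + (3/13)·(-6) + (7/26)·(-9) + (5/26)·(-15)
     = -99/13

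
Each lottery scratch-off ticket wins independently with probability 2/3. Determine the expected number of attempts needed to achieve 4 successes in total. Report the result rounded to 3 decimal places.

By linearity (sum of 4 independent geometric waits), E[trials] = 4/p = 4/(2/3) = 6.
≈ 6.000

6.000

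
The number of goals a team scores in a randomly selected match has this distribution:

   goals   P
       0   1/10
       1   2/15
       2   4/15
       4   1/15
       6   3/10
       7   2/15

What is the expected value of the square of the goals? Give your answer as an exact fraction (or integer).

E[X²] = (1/10)·0 + (2/15)·1 + (4/15)·4 + (1/15)·16 + (3/10)·36 + (2/15)·49
     = 98/5

98/5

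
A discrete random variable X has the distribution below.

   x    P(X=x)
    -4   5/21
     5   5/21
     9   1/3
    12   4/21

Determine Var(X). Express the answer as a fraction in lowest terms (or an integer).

14852/441

E[X] = (5/21)·(-4) + (5/21)·5 + (1/3)·9 + (4/21)·12 = 116/21
E[X²] = (5/21)·16 + (5/21)·25 + (1/3)·81 + (4/21)·144 = 1348/21
Var(X) = 1348/21 − (116/21)² = 14852/441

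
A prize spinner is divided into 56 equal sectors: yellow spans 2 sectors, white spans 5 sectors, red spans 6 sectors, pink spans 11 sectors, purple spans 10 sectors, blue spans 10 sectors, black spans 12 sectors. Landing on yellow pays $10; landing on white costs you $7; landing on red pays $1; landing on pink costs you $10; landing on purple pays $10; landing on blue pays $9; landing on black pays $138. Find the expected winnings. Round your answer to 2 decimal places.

E[payout] = (2/56)·10 + (5/56)·(-7) + (6/56)·1 + (11/56)·(-10) + (10/56)·10 + (10/56)·9 + (12/56)·138 = 1727/56
≈ $30.84

$30.84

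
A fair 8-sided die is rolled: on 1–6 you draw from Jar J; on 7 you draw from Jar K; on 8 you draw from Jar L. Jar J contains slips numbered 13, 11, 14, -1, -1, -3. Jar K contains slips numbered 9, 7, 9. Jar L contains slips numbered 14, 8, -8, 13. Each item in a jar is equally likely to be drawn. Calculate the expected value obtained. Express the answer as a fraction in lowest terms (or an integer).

577/96

E[X | Jar J] = (13 + 11 + 14 − 1 − 1 − 3)/6 = 11/2
E[X | Jar K] = (9 + 7 + 9)/3 = 25/3
E[X | Jar L] = (14 + 8 − 8 + 13)/4 = 27/4
E[X] = (3/4)·11/2 + (1/8)·25/3 + (1/8)·27/4 = 577/96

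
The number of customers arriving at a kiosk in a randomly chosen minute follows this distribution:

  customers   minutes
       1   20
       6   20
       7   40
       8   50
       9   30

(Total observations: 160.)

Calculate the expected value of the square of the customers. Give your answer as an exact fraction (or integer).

833/16

Total = 160, so P(customers=1) = 20/160, etc.
E[X²] = (1/8)·1 + (1/8)·36 + (1/4)·49 + (5/16)·64 + (3/16)·81
     = 833/16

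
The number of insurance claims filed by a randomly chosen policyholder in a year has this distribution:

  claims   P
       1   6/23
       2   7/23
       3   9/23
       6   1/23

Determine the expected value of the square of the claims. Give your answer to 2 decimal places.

E[X²] = (6/23)·1 + (7/23)·4 + (9/23)·9 + (1/23)·36
     = 151/23 ≈ 6.57

6.57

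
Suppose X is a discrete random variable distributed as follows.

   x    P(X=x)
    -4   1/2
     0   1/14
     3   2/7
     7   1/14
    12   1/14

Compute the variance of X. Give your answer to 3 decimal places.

24.311

E[X] = (1/2)·(-4) + (1/14)·0 + (2/7)·3 + (1/14)·7 + (1/14)·12 = 3/14
E[X²] = (1/2)·16 + (1/14)·0 + (2/7)·9 + (1/14)·49 + (1/14)·144 = 341/14
Var(X) = 341/14 − (3/14)² = 4765/196 ≈ 24.311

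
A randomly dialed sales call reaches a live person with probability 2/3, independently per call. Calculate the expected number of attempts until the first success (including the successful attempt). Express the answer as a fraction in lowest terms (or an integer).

For a geometric distribution, E[trials] = 1/p = 1/(2/3) = 3/2.

3/2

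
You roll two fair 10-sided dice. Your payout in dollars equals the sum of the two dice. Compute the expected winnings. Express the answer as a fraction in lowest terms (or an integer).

$11

Distribution of the sum of the two dice: 2 w.p. 1/100, 3 w.p. 1/50, 4 w.p. 3/100, 5 w.p. 1/25, 6 w.p. 1/20, 7 w.p. 3/50, …
E[payout] = (1/100)·2 + (1/50)·3 + (3/100)·4 + (1/25)·5 + (1/20)·6 + (3/50)·7 + (7/100)·8 + (2/25)·9 + (9/100)·10 + (1/10)·11 + (9/100)·12 + (2/25)·13 + (7/100)·14 + (3/50)·15 + (1/20)·16 + (1/25)·17 + (3/100)·18 + (1/50)·19 + (1/100)·20 = 11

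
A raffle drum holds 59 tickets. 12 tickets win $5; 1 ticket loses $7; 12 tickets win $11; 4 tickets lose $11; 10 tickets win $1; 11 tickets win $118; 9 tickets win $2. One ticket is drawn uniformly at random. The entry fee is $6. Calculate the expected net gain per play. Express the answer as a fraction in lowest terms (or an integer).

1113/59 dollars

E[payout] = (12/59)·5 + (1/59)·(-7) + (12/59)·11 + (4/59)·(-11) + (10/59)·1 + (11/59)·118 + (9/59)·2 = 1467/59
Expected profit = 1467/59 − 6 = 1113/59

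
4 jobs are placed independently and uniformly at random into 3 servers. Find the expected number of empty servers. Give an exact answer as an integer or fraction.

16/27

Let Xⱼ=1 if server j is empty. P(Xⱼ=1) = ((3-1)/3)^4 = 16/81.
By linearity, E[#empty] = 3·16/81 = 16/27.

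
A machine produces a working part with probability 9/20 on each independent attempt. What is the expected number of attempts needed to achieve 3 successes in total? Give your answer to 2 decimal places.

By linearity (sum of 3 independent geometric waits), E[trials] = 3/p = 3/(9/20) = 20/3.
≈ 6.67

6.67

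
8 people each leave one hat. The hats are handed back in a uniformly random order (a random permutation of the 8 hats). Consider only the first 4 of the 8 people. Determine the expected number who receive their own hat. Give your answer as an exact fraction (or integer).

1/2

Let Xᵢ = 1 if person i gets their own hat. For each i, P(Xᵢ=1) = 1/8.
By linearity of expectation, E[X₁+…+X_4] = 4·(1/8) = 1/2.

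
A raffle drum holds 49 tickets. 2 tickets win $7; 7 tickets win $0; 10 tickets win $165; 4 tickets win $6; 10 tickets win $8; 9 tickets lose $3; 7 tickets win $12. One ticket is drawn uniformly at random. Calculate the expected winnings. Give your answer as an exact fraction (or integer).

1825/49 dollars

E[payout] = (2/49)·7 + (7/49)·0 + (10/49)·165 + (4/49)·6 + (10/49)·8 + (9/49)·(-3) + (7/49)·12 = 1825/49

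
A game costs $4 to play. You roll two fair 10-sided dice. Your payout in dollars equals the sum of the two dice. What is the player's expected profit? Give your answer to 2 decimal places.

Distribution of the sum of the two dice: 2 w.p. 1/100, 3 w.p. 1/50, 4 w.p. 3/100, 5 w.p. 1/25, 6 w.p. 1/20, 7 w.p. 3/50, …
E[payout] = (1/100)·2 + (1/50)·3 + (3/100)·4 + (1/25)·5 + (1/20)·6 + (3/50)·7 + (7/100)·8 + (2/25)·9 + (9/100)·10 + (1/10)·11 + (9/100)·12 + (2/25)·13 + (7/100)·14 + (3/50)·15 + (1/20)·16 + (1/25)·17 + (3/100)·18 + (1/50)·19 + (1/100)·20 = 11
Expected profit = 11 − 4 = 7 ≈ $7.00

$7.00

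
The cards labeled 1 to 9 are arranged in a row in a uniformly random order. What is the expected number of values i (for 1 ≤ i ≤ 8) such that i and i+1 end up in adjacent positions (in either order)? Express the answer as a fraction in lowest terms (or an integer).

For each i ∈ {1,…,8}, let Xᵢ = 1 if i and i+1 are adjacent. P(Xᵢ=1) = 2·(9−1)!/9! = 2/9.
By linearity, E[ΣXᵢ] = (8)·(2/9) = 16/9.

16/9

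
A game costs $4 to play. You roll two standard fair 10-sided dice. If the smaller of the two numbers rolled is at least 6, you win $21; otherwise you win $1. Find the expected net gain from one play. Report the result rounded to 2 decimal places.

E[payout] = (3/4)·1 + (1/4)·21 = 6
Expected profit = 6 − 4 = 2 ≈ $2.00

$2.00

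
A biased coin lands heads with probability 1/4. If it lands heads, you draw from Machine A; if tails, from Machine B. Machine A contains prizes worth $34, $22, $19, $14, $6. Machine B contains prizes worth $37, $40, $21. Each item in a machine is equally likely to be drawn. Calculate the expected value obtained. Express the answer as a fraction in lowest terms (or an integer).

117/4 dollars

E[X | Machine A] = (34 + 22 + 19 + 14 + 6)/5 = 19
E[X | Machine B] = (37 + 40 + 21)/3 = 98/3
E[X] = (1/4)·19 + (3/4)·98/3 = 117/4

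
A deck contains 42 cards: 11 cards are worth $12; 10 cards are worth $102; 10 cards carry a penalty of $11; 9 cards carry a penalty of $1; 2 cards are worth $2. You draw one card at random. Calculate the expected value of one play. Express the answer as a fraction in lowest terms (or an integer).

E[payout] = (11/42)·12 + (10/42)·102 + (10/42)·(-11) + (9/42)·(-1) + (2/42)·2 = 1037/42

1037/42 dollars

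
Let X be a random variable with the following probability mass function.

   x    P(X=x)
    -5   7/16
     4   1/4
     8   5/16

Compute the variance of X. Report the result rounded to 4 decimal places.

E[X] = (7/16)·(-5) + (1/4)·4 + (5/16)·8 = 21/16
E[X²] = (7/16)·25 + (1/4)·16 + (5/16)·64 = 559/16
Var(X) = 559/16 − (21/16)² = 8503/256 ≈ 33.2148

33.2148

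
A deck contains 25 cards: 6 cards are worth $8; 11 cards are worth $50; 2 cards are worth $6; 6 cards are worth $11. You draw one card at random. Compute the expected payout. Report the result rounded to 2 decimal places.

E[payout] = (6/25)·8 + (11/25)·50 + (2/25)·6 + (6/25)·11 = 676/25
≈ $27.04

$27.04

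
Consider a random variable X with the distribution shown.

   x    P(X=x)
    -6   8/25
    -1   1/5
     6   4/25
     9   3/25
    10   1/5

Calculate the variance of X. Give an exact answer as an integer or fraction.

E[X] = (8/25)·(-6) + (1/5)·(-1) + (4/25)·6 + (3/25)·9 + (1/5)·10 = 48/25
E[X²] = (8/25)·36 + (1/5)·1 + (4/25)·36 + (3/25)·81 + (1/5)·100 = 236/5
Var(X) = 236/5 − (48/25)² = 27196/625

27196/625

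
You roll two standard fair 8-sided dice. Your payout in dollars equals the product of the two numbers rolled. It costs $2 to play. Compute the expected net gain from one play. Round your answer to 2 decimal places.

$18.25

Distribution of the product of the two numbers rolled: 1 w.p. 1/64, 2 w.p. 1/32, 3 w.p. 1/32, 4 w.p. 3/64, 5 w.p. 1/32, 6 w.p. 1/16, …
E[payout] = (1/64)·1 + (1/32)·2 + (1/32)·3 + (3/64)·4 + (1/32)·5 + (1/16)·6 + (1/32)·7 + (1/16)·8 + (1/64)·9 + (1/32)·10 + (1/16)·12 + (1/32)·14 + (1/32)·15 + (3/64)·16 + (1/32)·18 + (1/32)·20 + (1/32)·21 + (1/16)·24 + (1/64)·25 + (1/32)·28 + (1/32)·30 + (1/32)·32 + (1/32)·35 + (1/64)·36 + (1/32)·40 + (1/32)·42 + (1/32)·48 + (1/64)·49 + (1/32)·56 + (1/64)·64 = 81/4
Expected profit = 81/4 − 2 = 73/4 ≈ $18.25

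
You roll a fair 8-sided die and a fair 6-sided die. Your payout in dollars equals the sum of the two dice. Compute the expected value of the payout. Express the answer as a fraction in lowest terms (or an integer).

$8

Distribution of the sum of the two dice: 2 w.p. 1/48, 3 w.p. 1/24, 4 w.p. 1/16, 5 w.p. 1/12, 6 w.p. 5/48, 7 w.p. 1/8, …
E[payout] = (1/48)·2 + (1/24)·3 + (1/16)·4 + (1/12)·5 + (5/48)·6 + (1/8)·7 + (1/8)·8 + (1/8)·9 + (5/48)·10 + (1/12)·11 + (1/16)·12 + (1/24)·13 + (1/48)·14 = 8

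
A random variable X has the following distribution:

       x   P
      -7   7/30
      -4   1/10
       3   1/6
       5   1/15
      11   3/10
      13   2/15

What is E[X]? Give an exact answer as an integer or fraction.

E[X] = (7/30)·(-7) + (1/10)·(-4) + (1/6)·3 + (1/15)·5 + (3/10)·11 + (2/15)·13
     = 23/6

23/6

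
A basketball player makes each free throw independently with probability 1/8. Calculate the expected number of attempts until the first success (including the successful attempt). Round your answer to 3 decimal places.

For a geometric distribution, E[trials] = 1/p = 1/(1/8) = 8.
≈ 8.000

8.000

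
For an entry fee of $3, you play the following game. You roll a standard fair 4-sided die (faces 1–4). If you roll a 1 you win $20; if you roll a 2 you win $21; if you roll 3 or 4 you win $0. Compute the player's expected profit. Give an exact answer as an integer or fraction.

29/4 dollars

E[payout] = (1/2)·0 + (1/4)·20 + (1/4)·21 = 41/4
Expected profit = 41/4 − 3 = 29/4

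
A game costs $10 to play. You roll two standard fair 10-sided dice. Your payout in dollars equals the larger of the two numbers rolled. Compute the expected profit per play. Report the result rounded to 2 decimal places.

Distribution of the larger of the two numbers rolled: 1 w.p. 1/100, 2 w.p. 3/100, 3 w.p. 1/20, 4 w.p. 7/100, 5 w.p. 9/100, 6 w.p. 11/100, …
E[payout] = (1/100)·1 + (3/100)·2 + (1/20)·3 + (7/100)·4 + (9/100)·5 + (11/100)·6 + (13/100)·7 + (3/20)·8 + (17/100)·9 + (19/100)·10 = 143/20
Expected profit = 143/20 − 10 = -57/20 ≈ -$2.85

-$2.85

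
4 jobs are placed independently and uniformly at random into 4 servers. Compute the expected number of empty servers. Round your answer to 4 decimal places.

1.2656

Let Xⱼ=1 if server j is empty. P(Xⱼ=1) = ((4-1)/4)^4 = 81/256.
By linearity, E[#empty] = 4·81/256 = 81/64.
≈ 1.2656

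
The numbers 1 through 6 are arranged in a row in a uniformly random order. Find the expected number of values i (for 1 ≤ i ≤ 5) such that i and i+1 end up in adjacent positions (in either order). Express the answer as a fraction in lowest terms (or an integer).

5/3

For each i ∈ {1,…,5}, let Xᵢ = 1 if i and i+1 are adjacent. P(Xᵢ=1) = 2·(6−1)!/6! = 2/6.
By linearity, E[ΣXᵢ] = (5)·(2/6) = 5/3.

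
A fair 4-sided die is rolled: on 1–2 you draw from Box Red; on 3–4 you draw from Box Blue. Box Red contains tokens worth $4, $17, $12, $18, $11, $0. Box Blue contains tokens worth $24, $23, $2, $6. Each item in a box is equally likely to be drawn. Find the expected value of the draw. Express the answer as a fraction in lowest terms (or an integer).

E[X | Box Red] = (4 + 17 + 12 + 18 + 11 + 0)/6 = 31/3
E[X | Box Blue] = (24 + 23 + 2 + 6)/4 = 55/4
E[X] = (1/2)·31/3 + (1/2)·55/4 = 289/24

289/24 dollars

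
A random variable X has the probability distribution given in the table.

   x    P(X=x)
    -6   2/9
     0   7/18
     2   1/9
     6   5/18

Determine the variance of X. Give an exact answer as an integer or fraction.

E[X] = (2/9)·(-6) + (7/18)·0 + (1/9)·2 + (5/18)·6 = 5/9
E[X²] = (2/9)·36 + (7/18)·0 + (1/9)·4 + (5/18)·36 = 166/9
Var(X) = 166/9 − (5/9)² = 1469/81

1469/81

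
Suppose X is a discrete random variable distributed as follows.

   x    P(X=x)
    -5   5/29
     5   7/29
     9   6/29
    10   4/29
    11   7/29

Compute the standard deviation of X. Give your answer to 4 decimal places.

E[X] = 181/29, E[X²] = 2033/29
Var(X) = E[X²] − (E[X])² = 2033/29 − 32761/841 = 26196/841
SD(X) = √(26196/841) ≈ 5.5811

5.5811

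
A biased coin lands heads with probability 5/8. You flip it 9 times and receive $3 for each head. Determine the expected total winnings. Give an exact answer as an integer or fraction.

135/8 dollars

E[#heads] = 9·5/8 = 45/8 (linearity over flips).
E[winnings] = 3·45/8 = 135/8.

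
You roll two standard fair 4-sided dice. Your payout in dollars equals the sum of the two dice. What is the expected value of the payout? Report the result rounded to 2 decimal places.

$5.00

Distribution of the sum of the two dice: 2 w.p. 1/16, 3 w.p. 1/8, 4 w.p. 3/16, 5 w.p. 1/4, 6 w.p. 3/16, 7 w.p. 1/8, …
E[payout] = (1/16)·2 + (1/8)·3 + (3/16)·4 + (1/4)·5 + (3/16)·6 + (1/8)·7 + (1/16)·8 = 5
≈ $5.00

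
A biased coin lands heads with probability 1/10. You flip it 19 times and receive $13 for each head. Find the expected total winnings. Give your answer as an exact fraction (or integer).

247/10 dollars

E[#heads] = 19·1/10 = 19/10 (linearity over flips).
E[winnings] = 13·19/10 = 247/10.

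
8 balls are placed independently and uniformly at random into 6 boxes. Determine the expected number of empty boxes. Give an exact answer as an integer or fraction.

390625/279936

Let Xⱼ=1 if box j is empty. P(Xⱼ=1) = ((6-1)/6)^8 = 390625/1679616.
By linearity, E[#empty] = 6·390625/1679616 = 390625/279936.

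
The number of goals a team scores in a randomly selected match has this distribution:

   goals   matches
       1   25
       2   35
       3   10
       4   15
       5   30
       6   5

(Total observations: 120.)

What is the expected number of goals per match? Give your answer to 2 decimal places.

3.04

Total = 120, so P(goals=1) = 25/120, etc.
E[X] = (5/24)·1 + (7/24)·2 + (1/12)·3 + (1/8)·4 + (1/4)·5 + (1/24)·6
     = 73/24 ≈ 3.04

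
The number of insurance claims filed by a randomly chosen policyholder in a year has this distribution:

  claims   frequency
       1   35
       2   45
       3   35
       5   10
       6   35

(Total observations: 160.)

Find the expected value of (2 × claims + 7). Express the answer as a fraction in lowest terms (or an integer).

Total = 160, so P(claims=1) = 35/160, etc.
E[2x+7] = (7/32)·9 + (9/32)·11 + (7/32)·13 + (1/16)·17 + (7/32)·19
     = 105/8

105/8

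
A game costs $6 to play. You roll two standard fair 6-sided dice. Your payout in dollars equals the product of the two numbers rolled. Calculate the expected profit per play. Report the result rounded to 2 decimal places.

Distribution of the product of the two numbers rolled: 1 w.p. 1/36, 2 w.p. 1/18, 3 w.p. 1/18, 4 w.p. 1/12, 5 w.p. 1/18, 6 w.p. 1/9, …
E[payout] = (1/36)·1 + (1/18)·2 + (1/18)·3 + (1/12)·4 + (1/18)·5 + (1/9)·6 + (1/18)·8 + (1/36)·9 + (1/18)·10 + (1/9)·12 + (1/18)·15 + (1/36)·16 + (1/18)·18 + (1/18)·20 + (1/18)·24 + (1/36)·25 + (1/18)·30 + (1/36)·36 = 49/4
Expected profit = 49/4 − 6 = 25/4 ≈ $6.25

$6.25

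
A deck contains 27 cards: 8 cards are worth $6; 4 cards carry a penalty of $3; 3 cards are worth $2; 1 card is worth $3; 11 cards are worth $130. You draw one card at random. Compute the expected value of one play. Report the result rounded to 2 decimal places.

E[payout] = (8/27)·6 + (4/27)·(-3) + (3/27)·2 + (1/27)·3 + (11/27)·130 = 1475/27
≈ $54.63

$54.63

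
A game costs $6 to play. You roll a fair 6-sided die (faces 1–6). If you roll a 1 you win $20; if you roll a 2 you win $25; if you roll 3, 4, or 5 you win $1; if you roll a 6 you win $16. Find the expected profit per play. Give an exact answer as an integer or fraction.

E[payout] = (1/2)·1 + (1/6)·16 + (1/6)·20 + (1/6)·25 = 32/3
Expected profit = 32/3 − 6 = 14/3

14/3 dollars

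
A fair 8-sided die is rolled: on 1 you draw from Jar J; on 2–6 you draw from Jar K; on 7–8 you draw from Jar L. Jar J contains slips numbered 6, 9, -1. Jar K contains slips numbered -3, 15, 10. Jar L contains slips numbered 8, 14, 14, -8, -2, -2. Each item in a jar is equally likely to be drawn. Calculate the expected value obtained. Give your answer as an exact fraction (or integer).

37/6

E[X | Jar J] = (6 + 9 − 1)/3 = 14/3
E[X | Jar K] = (-3 + 15 + 10)/3 = 22/3
E[X | Jar L] = (8 + 14 + 14 − 8 − 2 − 2)/6 = 4
E[X] = (1/8)·14/3 + (5/8)·22/3 + (1/4)·4 = 37/6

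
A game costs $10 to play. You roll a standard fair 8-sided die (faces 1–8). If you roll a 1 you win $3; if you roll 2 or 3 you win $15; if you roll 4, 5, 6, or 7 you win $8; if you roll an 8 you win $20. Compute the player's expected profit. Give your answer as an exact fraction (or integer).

E[payout] = (1/8)·3 + (1/2)·8 + (1/4)·15 + (1/8)·20 = 85/8
Expected profit = 85/8 − 10 = 5/8

5/8 dollars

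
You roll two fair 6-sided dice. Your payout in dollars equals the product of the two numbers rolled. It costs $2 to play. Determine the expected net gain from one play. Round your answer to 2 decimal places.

$10.25

Distribution of the product of the two numbers rolled: 1 w.p. 1/36, 2 w.p. 1/18, 3 w.p. 1/18, 4 w.p. 1/12, 5 w.p. 1/18, 6 w.p. 1/9, …
E[payout] = (1/36)·1 + (1/18)·2 + (1/18)·3 + (1/12)·4 + (1/18)·5 + (1/9)·6 + (1/18)·8 + (1/36)·9 + (1/18)·10 + (1/9)·12 + (1/18)·15 + (1/36)·16 + (1/18)·18 + (1/18)·20 + (1/18)·24 + (1/36)·25 + (1/18)·30 + (1/36)·36 = 49/4
Expected profit = 49/4 − 2 = 41/4 ≈ $10.25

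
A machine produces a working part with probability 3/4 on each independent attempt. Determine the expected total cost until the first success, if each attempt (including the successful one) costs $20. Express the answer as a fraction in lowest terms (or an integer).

80/3 dollars

E[#attempts] = 1/p = 4/3; E[cost] = 20·4/3 = 80/3.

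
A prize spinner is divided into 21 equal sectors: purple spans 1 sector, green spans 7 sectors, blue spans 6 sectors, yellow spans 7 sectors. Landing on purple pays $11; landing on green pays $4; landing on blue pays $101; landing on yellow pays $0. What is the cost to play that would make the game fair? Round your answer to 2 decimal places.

$30.71

E[payout] = (1/21)·11 + (7/21)·4 + (6/21)·101 + (7/21)·0 = 215/7
Fair fee = E[payout] = 215/7 ≈ $30.71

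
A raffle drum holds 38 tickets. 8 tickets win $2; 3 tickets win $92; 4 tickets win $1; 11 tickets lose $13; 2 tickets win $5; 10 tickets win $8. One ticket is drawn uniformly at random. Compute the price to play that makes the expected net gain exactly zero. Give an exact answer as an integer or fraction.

E[payout] = (8/38)·2 + (3/38)·92 + (4/38)·1 + (11/38)·(-13) + (2/38)·5 + (10/38)·8 = 243/38
Fair fee = E[payout] = 243/38

243/38 dollars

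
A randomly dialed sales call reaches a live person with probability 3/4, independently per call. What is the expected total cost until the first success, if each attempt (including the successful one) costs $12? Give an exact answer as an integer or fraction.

$16

E[#attempts] = 1/p = 4/3; E[cost] = 12·4/3 = 16.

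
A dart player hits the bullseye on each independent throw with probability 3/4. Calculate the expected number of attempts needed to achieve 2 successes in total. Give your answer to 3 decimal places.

2.667

By linearity (sum of 2 independent geometric waits), E[trials] = 2/p = 2/(3/4) = 8/3.
≈ 2.667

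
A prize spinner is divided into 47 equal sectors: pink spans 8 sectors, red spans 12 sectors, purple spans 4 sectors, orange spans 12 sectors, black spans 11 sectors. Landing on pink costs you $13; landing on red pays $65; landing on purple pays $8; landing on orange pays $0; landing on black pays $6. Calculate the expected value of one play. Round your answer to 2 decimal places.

E[payout] = (8/47)·(-13) + (12/47)·65 + (4/47)·8 + (12/47)·0 + (11/47)·6 = 774/47
≈ $16.47

$16.47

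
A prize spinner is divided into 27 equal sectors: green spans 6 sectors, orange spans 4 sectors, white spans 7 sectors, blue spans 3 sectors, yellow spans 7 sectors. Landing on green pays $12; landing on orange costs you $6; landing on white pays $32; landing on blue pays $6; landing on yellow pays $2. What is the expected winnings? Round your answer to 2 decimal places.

E[payout] = (6/27)·12 + (4/27)·(-6) + (7/27)·32 + (3/27)·6 + (7/27)·2 = 304/27
≈ $11.26

$11.26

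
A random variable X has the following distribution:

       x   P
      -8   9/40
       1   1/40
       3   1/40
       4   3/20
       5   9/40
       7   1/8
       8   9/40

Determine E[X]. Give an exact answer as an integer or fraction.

E[X] = (9/40)·(-8) + (1/40)·1 + (1/40)·3 + (3/20)·4 + (9/40)·5 + (1/8)·7 + (9/40)·8
     = 27/10

27/10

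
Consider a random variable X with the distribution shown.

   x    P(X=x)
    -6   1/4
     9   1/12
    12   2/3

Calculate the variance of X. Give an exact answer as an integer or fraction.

947/16

E[X] = (1/4)·(-6) + (1/12)·9 + (2/3)·12 = 29/4
E[X²] = (1/4)·36 + (1/12)·81 + (2/3)·144 = 447/4
Var(X) = 447/4 − (29/4)² = 947/16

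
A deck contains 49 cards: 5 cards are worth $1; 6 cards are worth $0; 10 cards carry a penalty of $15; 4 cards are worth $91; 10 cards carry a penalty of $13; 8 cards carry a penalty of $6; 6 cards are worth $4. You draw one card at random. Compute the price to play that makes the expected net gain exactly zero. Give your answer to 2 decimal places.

$1.33

E[payout] = (5/49)·1 + (6/49)·0 + (10/49)·(-15) + (4/49)·91 + (10/49)·(-13) + (8/49)·(-6) + (6/49)·4 = 65/49
Fair fee = E[payout] = 65/49 ≈ $1.33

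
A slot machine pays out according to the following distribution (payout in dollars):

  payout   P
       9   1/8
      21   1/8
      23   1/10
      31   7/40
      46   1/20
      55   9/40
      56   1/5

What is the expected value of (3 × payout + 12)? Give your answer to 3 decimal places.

E[3x+12] = (1/8)·39 + (1/8)·75 + (1/10)·81 + (7/40)·105 + (1/20)·150 + (9/40)·177 + (1/5)·180
     = 2481/20 ≈ 124.050

124.050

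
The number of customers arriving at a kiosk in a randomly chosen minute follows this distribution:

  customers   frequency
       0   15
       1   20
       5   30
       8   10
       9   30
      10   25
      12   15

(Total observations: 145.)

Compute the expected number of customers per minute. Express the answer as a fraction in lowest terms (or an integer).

190/29

Total = 145, so P(customers=0) = 15/145, etc.
E[X] = (3/29)·0 + (4/29)·1 + (6/29)·5 + (2/29)·8 + (6/29)·9 + (5/29)·10 + (3/29)·12
     = 190/29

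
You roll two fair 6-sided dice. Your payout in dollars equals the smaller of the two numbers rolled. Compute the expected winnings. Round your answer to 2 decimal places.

Distribution of the smaller of the two numbers rolled: 1 w.p. 11/36, 2 w.p. 1/4, 3 w.p. 7/36, 4 w.p. 5/36, 5 w.p. 1/12, 6 w.p. 1/36
E[payout] = (11/36)·1 + (1/4)·2 + (7/36)·3 + (5/36)·4 + (1/12)·5 + (1/36)·6 = 91/36
≈ $2.53

$2.53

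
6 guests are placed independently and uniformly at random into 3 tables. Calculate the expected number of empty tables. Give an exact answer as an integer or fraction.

Let Xⱼ=1 if table j is empty. P(Xⱼ=1) = ((3-1)/3)^6 = 64/729.
By linearity, E[#empty] = 3·64/729 = 64/243.

64/243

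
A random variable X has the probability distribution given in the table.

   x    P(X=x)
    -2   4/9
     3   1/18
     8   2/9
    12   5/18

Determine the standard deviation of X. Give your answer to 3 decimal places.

6.102

E[X] = 79/18, E[X²] = 113/2
Var(X) = E[X²] − (E[X])² = 113/2 − 6241/324 = 12065/324
SD(X) = √(12065/324) ≈ 6.102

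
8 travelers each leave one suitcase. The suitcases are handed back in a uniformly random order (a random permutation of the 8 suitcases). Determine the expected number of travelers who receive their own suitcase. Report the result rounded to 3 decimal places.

1.000

Let Xᵢ = 1 if person i gets their own suitcase. For each i, P(Xᵢ=1) = 1/8.
By linearity of expectation, E[X₁+…+X_8] = 8·(1/8) = 1.
≈ 1.000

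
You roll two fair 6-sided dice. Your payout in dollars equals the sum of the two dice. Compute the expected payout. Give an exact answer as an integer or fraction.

Distribution of the sum of the two dice: 2 w.p. 1/36, 3 w.p. 1/18, 4 w.p. 1/12, 5 w.p. 1/9, 6 w.p. 5/36, 7 w.p. 1/6, …
E[payout] = (1/36)·2 + (1/18)·3 + (1/12)·4 + (1/9)·5 + (5/36)·6 + (1/6)·7 + (5/36)·8 + (1/9)·9 + (1/12)·10 + (1/18)·11 + (1/36)·12 = 7

$7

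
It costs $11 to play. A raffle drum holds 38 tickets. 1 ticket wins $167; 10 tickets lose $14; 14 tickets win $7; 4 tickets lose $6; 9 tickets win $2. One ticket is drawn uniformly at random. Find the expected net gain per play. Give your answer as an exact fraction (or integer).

-299/38 dollars

E[payout] = (1/38)·167 + (10/38)·(-14) + (14/38)·7 + (4/38)·(-6) + (9/38)·2 = 119/38
Expected profit = 119/38 − 11 = -299/38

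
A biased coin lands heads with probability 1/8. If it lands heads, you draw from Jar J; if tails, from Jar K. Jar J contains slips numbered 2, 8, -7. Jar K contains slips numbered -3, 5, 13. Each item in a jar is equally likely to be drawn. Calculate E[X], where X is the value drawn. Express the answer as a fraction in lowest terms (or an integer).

E[X | Jar J] = (2 + 8 − 7)/3 = 1
E[X | Jar K] = (-3 + 5 + 13)/3 = 5
E[X] = (1/8)·1 + (7/8)·5 = 9/2

9/2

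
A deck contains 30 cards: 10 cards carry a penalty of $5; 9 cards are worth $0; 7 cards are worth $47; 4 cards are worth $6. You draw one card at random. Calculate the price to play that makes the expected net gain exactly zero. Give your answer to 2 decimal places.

E[payout] = (10/30)·(-5) + (9/30)·0 + (7/30)·47 + (4/30)·6 = 101/10
Fair fee = E[payout] = 101/10 ≈ $10.10

$10.10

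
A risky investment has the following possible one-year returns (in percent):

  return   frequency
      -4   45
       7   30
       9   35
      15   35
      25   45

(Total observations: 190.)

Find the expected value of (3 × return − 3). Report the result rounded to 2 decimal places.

Total = 190, so P(return=-4) = 45/190, etc.
E[3x-3] = (9/38)·(-15) + (3/19)·18 + (7/38)·24 + (7/38)·42 + (9/38)·72
     = 57/2 ≈ 28.50

28.50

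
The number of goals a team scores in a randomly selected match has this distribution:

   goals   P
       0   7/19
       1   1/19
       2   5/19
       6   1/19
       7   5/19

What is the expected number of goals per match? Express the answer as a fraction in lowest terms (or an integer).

E[X] = (7/19)·0 + (1/19)·1 + (5/19)·2 + (1/19)·6 + (5/19)·7
     = 52/19

52/19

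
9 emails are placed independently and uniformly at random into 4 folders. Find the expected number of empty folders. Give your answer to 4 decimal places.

0.3003

Let Xⱼ=1 if folder j is empty. P(Xⱼ=1) = ((4-1)/4)^9 = 19683/262144.
By linearity, E[#empty] = 4·19683/262144 = 19683/65536.
≈ 0.3003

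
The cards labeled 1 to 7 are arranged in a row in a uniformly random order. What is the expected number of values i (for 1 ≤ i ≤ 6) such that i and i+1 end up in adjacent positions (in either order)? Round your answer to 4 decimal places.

For each i ∈ {1,…,6}, let Xᵢ = 1 if i and i+1 are adjacent. P(Xᵢ=1) = 2·(7−1)!/7! = 2/7.
By linearity, E[ΣXᵢ] = (6)·(2/7) = 12/7.
≈ 1.7143

1.7143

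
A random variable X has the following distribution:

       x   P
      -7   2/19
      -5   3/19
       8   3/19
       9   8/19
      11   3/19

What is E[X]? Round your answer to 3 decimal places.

E[X] = (2/19)·(-7) + (3/19)·(-5) + (3/19)·8 + (8/19)·9 + (3/19)·11
     = 100/19 ≈ 5.263

5.263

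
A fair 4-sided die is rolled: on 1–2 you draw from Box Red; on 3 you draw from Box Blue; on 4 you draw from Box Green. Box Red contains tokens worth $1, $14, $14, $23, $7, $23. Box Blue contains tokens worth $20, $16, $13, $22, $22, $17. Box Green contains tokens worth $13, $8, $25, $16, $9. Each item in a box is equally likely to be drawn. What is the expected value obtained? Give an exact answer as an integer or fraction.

449/30 dollars

E[X | Box Red] = (1 + 14 + 14 + 23 + 7 + 23)/6 = 41/3
E[X | Box Blue] = (20 + 16 + 13 + 22 + 22 + 17)/6 = 55/3
E[X | Box Green] = (13 + 8 + 25 + 16 + 9)/5 = 71/5
E[X] = (1/2)·41/3 + (1/4)·55/3 + (1/4)·71/5 = 449/30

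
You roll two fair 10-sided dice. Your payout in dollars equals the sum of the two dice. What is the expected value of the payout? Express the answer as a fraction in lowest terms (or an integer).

$11

Distribution of the sum of the two dice: 2 w.p. 1/100, 3 w.p. 1/50, 4 w.p. 3/100, 5 w.p. 1/25, 6 w.p. 1/20, 7 w.p. 3/50, …
E[payout] = (1/100)·2 + (1/50)·3 + (3/100)·4 + (1/25)·5 + (1/20)·6 + (3/50)·7 + (7/100)·8 + (2/25)·9 + (9/100)·10 + (1/10)·11 + (9/100)·12 + (2/25)·13 + (7/100)·14 + (3/50)·15 + (1/20)·16 + (1/25)·17 + (3/100)·18 + (1/50)·19 + (1/100)·20 = 11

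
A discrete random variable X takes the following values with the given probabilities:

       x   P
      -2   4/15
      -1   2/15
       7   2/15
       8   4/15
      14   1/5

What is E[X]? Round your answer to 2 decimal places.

E[X] = (4/15)·(-2) + (2/15)·(-1) + (2/15)·7 + (4/15)·8 + (1/5)·14
     = 26/5 ≈ 5.20

5.20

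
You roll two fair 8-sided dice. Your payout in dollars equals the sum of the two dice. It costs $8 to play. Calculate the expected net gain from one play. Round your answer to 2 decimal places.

Distribution of the sum of the two dice: 2 w.p. 1/64, 3 w.p. 1/32, 4 w.p. 3/64, 5 w.p. 1/16, 6 w.p. 5/64, 7 w.p. 3/32, …
E[payout] = (1/64)·2 + (1/32)·3 + (3/64)·4 + (1/16)·5 + (5/64)·6 + (3/32)·7 + (7/64)·8 + (1/8)·9 + (7/64)·10 + (3/32)·11 + (5/64)·12 + (1/16)·13 + (3/64)·14 + (1/32)·15 + (1/64)·16 = 9
Expected profit = 9 − 8 = 1 ≈ $1.00

$1.00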